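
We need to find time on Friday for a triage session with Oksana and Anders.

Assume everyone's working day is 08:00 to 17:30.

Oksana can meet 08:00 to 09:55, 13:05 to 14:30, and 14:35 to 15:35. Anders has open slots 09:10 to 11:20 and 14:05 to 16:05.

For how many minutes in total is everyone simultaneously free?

Oksana ∩ Anders: 09:10–09:55, 14:05–14:30, 14:35–15:35.
Total common minutes: 45 + 25 + 60 = 130.

130 minutes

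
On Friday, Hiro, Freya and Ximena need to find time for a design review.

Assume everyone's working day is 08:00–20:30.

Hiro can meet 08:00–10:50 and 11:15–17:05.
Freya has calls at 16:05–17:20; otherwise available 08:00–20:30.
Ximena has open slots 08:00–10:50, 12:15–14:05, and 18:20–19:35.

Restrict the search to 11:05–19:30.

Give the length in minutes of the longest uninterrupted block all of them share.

110 minutes

Freya free within 08:00–20:30: 08:00–16:05, 17:20–20:30.
Hiro ∩ Freya: 08:00–10:50, 11:15–16:05.
Hiro ∩ Freya ∩ Ximena: 08:00–10:50, 12:15–14:05.
Restricted to 11:05–19:30: 12:15–14:05.
Single common window of 110 minutes.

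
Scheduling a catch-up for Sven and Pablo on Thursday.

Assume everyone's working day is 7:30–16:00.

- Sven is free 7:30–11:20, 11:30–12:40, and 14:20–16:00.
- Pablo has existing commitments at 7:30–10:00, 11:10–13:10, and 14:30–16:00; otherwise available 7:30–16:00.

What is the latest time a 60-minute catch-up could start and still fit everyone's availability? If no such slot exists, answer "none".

10:10

Pablo free within 07:30–16:00: 10:00–11:10, 13:10–14:30.
Sven ∩ Pablo: 10:00–11:10, 14:20–14:30.
Windows ≥ 60 min: 10:00–11:10.
Latest start in the last window 10:00–11:10 is 11:10 − 60 min = 10:10.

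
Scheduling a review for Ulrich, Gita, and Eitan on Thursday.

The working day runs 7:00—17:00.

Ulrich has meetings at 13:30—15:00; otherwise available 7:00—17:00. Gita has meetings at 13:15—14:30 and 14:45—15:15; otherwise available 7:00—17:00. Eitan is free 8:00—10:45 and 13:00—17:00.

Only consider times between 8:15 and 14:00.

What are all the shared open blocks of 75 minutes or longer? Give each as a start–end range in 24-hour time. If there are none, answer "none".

08:15–10:45

Ulrich free within 07:00–17:00: 07:00–13:30, 15:00–17:00.
Gita free within 07:00–17:00: 07:00–13:15, 14:30–14:45, 15:15–17:00.
Ulrich ∩ Gita: 07:00–13:15, 15:15–17:00.
Ulrich ∩ Gita ∩ Eitan: 08:00–10:45, 13:00–13:15, 15:15–17:00.
Restricted to 08:15–14:00: 08:15–10:45, 13:00–13:15.
Windows ≥ 75 min: 08:15–10:45.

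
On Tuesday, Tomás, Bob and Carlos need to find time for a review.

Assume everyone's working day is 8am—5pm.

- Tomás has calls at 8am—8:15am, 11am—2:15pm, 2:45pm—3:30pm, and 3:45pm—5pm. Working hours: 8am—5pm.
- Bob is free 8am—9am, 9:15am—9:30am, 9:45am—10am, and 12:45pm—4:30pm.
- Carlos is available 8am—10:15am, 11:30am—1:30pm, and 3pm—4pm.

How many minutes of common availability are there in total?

Tomás free within 08:00–17:00: 08:15–11:00, 14:15–14:45, 15:30–15:45.
Tomás ∩ Bob: 08:15–09:00, 09:15–09:30, 09:45–10:00, 14:15–14:45, 15:30–15:45.
Tomás ∩ Bob ∩ Carlos: 08:15–09:00, 09:15–09:30, 09:45–10:00, 15:30–15:45.
Total common minutes: 45 + 15 + 15 + 15 = 90.

90 minutes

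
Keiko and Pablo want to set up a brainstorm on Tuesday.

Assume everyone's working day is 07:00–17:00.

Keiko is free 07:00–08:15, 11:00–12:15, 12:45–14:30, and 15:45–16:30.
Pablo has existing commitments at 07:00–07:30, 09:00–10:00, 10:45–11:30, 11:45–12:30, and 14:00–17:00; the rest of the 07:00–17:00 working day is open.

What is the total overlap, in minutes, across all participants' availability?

Pablo free within 07:00–17:00: 07:30–09:00, 10:00–10:45, 11:30–11:45, 12:30–14:00.
Keiko ∩ Pablo: 07:30–08:15, 11:30–11:45, 12:45–14:00.
Total common minutes: 45 + 15 + 75 = 135.

135 minutes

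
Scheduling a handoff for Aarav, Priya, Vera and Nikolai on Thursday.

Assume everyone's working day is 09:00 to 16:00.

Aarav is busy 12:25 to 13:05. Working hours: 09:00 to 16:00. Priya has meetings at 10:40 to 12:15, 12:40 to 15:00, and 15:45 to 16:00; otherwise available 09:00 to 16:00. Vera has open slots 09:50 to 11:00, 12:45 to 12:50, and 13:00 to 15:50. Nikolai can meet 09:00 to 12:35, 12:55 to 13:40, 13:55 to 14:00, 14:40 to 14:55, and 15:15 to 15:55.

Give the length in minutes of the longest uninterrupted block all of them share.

50 minutes

Aarav free within 09:00–16:00: 09:00–12:25, 13:05–16:00.
Priya free within 09:00–16:00: 09:00–10:40, 12:15–12:40, 15:00–15:45.
Aarav ∩ Priya: 09:00–10:40, 12:15–12:25, 15:00–15:45.
Aarav ∩ Priya ∩ Vera: 09:50–10:40, 15:00–15:45.
Aarav ∩ Priya ∩ Vera ∩ Nikolai: 09:50–10:40, 15:15–15:45.
Common window lengths: 50, 30 min; longest is 50.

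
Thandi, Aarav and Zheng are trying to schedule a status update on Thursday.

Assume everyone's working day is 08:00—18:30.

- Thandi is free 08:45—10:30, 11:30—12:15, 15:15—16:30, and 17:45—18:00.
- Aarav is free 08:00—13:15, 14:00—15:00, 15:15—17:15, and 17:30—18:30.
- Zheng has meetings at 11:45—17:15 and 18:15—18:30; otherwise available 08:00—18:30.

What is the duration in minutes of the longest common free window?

Zheng free within 08:00–18:30: 08:00–11:45, 17:15–18:15.
Thandi ∩ Aarav: 08:45–10:30, 11:30–12:15, 15:15–16:30, 17:45–18:00.
Thandi ∩ Aarav ∩ Zheng: 08:45–10:30, 11:30–11:45, 17:45–18:00.
Common window lengths: 105, 15, 15 min; longest is 105.

105 minutes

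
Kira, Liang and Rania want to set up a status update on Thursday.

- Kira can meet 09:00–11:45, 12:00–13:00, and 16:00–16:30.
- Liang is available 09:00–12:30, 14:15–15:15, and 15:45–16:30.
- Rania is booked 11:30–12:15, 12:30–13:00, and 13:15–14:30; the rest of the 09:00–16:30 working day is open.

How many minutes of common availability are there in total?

195 minutes

Rania free within 09:00–16:30: 09:00–11:30, 12:15–12:30, 13:00–13:15, 14:30–16:30.
Kira ∩ Liang: 09:00–11:45, 12:00–12:30, 16:00–16:30.
Kira ∩ Liang ∩ Rania: 09:00–11:30, 12:15–12:30, 16:00–16:30.
Total common minutes: 150 + 15 + 30 = 195.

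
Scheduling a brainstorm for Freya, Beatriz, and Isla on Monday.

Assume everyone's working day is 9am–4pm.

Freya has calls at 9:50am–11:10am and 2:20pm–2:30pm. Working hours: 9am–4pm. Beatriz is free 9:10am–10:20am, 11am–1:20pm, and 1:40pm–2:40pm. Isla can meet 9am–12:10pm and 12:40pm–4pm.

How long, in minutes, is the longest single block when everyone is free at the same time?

Freya free within 09:00–16:00: 09:00–09:50, 11:10–14:20, 14:30–16:00.
Freya ∩ Beatriz: 09:10–09:50, 11:10–13:20, 13:40–14:20, 14:30–14:40.
Freya ∩ Beatriz ∩ Isla: 09:10–09:50, 11:10–12:10, 12:40–13:20, 13:40–14:20, 14:30–14:40.
Common window lengths: 40, 60, 40, 40, 10 min; longest is 60.

60 minutes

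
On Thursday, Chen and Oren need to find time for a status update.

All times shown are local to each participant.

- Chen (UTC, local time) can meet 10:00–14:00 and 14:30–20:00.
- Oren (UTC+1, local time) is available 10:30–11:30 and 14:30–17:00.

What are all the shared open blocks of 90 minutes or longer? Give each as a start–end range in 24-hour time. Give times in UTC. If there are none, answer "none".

Chen → UTC: 10:00–14:00, 14:30–20:00.
Oren → UTC: 09:30–10:30, 13:30–16:00.
Chen ∩ Oren: 10:00–10:30, 13:30–14:00, 14:30–16:00.
Windows ≥ 90 min: 14:30–16:00.

14:30–16:00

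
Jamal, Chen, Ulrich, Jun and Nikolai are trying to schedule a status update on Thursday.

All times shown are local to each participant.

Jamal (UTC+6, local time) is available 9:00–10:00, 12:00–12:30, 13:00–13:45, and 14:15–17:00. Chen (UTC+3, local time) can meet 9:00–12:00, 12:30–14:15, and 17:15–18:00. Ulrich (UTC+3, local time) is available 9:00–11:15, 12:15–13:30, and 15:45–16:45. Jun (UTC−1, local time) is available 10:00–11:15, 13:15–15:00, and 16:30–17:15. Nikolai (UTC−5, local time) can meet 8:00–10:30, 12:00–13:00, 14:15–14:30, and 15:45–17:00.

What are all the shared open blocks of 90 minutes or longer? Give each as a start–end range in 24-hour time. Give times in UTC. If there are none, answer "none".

none

Jamal → UTC: 03:00–04:00, 06:00–06:30, 07:00–07:45, 08:15–11:00.
Chen → UTC: 06:00–09:00, 09:30–11:15, 14:15–15:00.
Ulrich → UTC: 06:00–08:15, 09:15–10:30, 12:45–13:45.
Jun → UTC: 11:00–12:15, 14:15–16:00, 17:30–18:15.
Nikolai → UTC: 13:00–15:30, 17:00–18:00, 19:15–19:30, 20:45–22:00.
Jamal ∩ Chen: 06:00–06:30, 07:00–07:45, 08:15–09:00, 09:30–11:00.
Jamal ∩ Chen ∩ Ulrich: 06:00–06:30, 07:00–07:45, 09:30–10:30.
Jamal ∩ Chen ∩ Ulrich ∩ Jun: (none).
Jamal ∩ Chen ∩ Ulrich ∩ Jun ∩ Nikolai: (none).
Windows ≥ 90 min: (none).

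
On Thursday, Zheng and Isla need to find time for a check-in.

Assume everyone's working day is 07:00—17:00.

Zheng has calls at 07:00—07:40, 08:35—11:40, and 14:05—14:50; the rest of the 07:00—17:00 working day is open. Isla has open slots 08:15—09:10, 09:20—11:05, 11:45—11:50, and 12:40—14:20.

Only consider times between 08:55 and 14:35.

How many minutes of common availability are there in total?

90 minutes

Zheng free within 07:00–17:00: 07:40–08:35, 11:40–14:05, 14:50–17:00.
Zheng ∩ Isla: 08:15–08:35, 11:45–11:50, 12:40–14:05.
Restricted to 08:55–14:35: 11:45–11:50, 12:40–14:05.
Total common minutes: 5 + 85 = 90.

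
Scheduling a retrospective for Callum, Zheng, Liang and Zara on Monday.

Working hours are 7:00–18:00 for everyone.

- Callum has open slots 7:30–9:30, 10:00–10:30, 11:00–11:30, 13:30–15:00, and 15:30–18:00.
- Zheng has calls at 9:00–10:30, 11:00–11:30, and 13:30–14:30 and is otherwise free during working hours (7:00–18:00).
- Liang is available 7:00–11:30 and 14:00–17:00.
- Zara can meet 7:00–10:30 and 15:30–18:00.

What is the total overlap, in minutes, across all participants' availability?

Zheng free within 07:00–18:00: 07:00–09:00, 10:30–11:00, 11:30–13:30, 14:30–18:00.
Callum ∩ Zheng: 07:30–09:00, 14:30–15:00, 15:30–18:00.
Callum ∩ Zheng ∩ Liang: 07:30–09:00, 14:30–15:00, 15:30–17:00.
Callum ∩ Zheng ∩ Liang ∩ Zara: 07:30–09:00, 15:30–17:00.
Total common minutes: 90 + 90 = 180.

180 minutes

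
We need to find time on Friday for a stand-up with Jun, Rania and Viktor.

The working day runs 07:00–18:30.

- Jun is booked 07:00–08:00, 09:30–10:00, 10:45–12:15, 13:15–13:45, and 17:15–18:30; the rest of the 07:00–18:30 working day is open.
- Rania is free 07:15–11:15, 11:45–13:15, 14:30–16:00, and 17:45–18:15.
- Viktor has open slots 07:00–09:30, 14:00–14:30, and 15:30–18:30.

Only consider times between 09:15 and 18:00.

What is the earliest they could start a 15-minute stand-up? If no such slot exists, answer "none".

09:15

Jun free within 07:00–18:30: 08:00–09:30, 10:00–10:45, 12:15–13:15, 13:45–17:15.
Jun ∩ Rania: 08:00–09:30, 10:00–10:45, 12:15–13:15, 14:30–16:00.
Jun ∩ Rania ∩ Viktor: 08:00–09:30, 15:30–16:00.
Restricted to 09:15–18:00: 09:15–09:30, 15:30–16:00.
Windows ≥ 15 min: 09:15–09:30, 15:30–16:00.
Earliest such window starts at 09:15.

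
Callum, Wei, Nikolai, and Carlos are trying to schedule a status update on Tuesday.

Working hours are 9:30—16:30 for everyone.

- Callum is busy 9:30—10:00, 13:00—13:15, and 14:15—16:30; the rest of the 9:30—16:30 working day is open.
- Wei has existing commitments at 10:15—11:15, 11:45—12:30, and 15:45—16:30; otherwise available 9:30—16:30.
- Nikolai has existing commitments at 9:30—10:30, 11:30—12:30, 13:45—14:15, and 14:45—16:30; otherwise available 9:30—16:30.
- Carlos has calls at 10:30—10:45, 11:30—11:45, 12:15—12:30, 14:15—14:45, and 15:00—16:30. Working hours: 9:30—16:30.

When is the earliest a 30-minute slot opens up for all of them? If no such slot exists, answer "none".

12:30

Callum free within 09:30–16:30: 10:00–13:00, 13:15–14:15.
Wei free within 09:30–16:30: 09:30–10:15, 11:15–11:45, 12:30–15:45.
Nikolai free within 09:30–16:30: 10:30–11:30, 12:30–13:45, 14:15–14:45.
Carlos free within 09:30–16:30: 09:30–10:30, 10:45–11:30, 11:45–12:15, 12:30–14:15, 14:45–15:00.
Callum ∩ Wei: 10:00–10:15, 11:15–11:45, 12:30–13:00, 13:15–14:15.
Callum ∩ Wei ∩ Nikolai: 11:15–11:30, 12:30–13:00, 13:15–13:45.
Callum ∩ Wei ∩ Nikolai ∩ Carlos: 11:15–11:30, 12:30–13:00, 13:15–13:45.
Windows ≥ 30 min: 12:30–13:00, 13:15–13:45.
Earliest such window starts at 12:30.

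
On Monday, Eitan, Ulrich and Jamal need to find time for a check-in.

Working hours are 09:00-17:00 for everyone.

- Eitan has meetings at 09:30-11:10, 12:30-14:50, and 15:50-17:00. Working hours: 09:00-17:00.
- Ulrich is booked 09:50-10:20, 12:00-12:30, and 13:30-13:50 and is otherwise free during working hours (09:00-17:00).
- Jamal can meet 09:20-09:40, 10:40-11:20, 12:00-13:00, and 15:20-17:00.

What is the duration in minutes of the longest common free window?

30 minutes

Eitan free within 09:00–17:00: 09:00–09:30, 11:10–12:30, 14:50–15:50.
Ulrich free within 09:00–17:00: 09:00–09:50, 10:20–12:00, 12:30–13:30, 13:50–17:00.
Eitan ∩ Ulrich: 09:00–09:30, 11:10–12:00, 14:50–15:50.
Eitan ∩ Ulrich ∩ Jamal: 09:20–09:30, 11:10–11:20, 15:20–15:50.
Common window lengths: 10, 10, 30 min; longest is 30.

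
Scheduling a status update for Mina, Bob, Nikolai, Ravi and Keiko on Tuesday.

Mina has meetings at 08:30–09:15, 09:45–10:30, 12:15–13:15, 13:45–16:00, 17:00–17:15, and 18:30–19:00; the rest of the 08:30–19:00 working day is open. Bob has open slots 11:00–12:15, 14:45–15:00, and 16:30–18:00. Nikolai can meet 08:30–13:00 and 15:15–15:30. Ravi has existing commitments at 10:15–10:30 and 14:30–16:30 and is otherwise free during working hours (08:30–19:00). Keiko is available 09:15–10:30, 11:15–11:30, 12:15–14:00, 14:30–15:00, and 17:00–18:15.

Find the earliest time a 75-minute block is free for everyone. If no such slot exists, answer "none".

Mina free within 08:30–19:00: 09:15–09:45, 10:30–12:15, 13:15–13:45, 16:00–17:00, 17:15–18:30.
Ravi free within 08:30–19:00: 08:30–10:15, 10:30–14:30, 16:30–19:00.
Mina ∩ Bob: 11:00–12:15, 16:30–17:00, 17:15–18:00.
Mina ∩ Bob ∩ Nikolai: 11:00–12:15.
Mina ∩ Bob ∩ Nikolai ∩ Ravi: 11:00–12:15.
Mina ∩ Bob ∩ Nikolai ∩ Ravi ∩ Keiko: 11:15–11:30.
Windows ≥ 75 min: (none).

none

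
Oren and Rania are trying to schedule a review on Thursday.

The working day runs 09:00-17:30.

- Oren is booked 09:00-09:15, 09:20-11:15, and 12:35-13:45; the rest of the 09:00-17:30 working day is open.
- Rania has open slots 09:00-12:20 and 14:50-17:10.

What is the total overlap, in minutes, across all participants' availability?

210 minutes

Oren free within 09:00–17:30: 09:15–09:20, 11:15–12:35, 13:45–17:30.
Oren ∩ Rania: 09:15–09:20, 11:15–12:20, 14:50–17:10.
Total common minutes: 5 + 65 + 140 = 210.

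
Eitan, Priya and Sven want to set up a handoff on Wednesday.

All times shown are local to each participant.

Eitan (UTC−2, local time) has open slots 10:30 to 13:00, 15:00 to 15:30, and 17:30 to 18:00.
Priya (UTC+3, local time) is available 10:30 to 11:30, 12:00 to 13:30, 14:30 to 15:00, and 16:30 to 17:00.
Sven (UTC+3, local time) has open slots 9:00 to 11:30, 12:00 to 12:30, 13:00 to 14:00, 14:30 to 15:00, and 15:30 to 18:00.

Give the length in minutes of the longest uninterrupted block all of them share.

30 minutes

Eitan → UTC: 12:30–15:00, 17:00–17:30, 19:30–20:00.
Priya → UTC: 07:30–08:30, 09:00–10:30, 11:30–12:00, 13:30–14:00.
Sven → UTC: 06:00–08:30, 09:00–09:30, 10:00–11:00, 11:30–12:00, 12:30–15:00.
Eitan ∩ Priya: 13:30–14:00.
Eitan ∩ Priya ∩ Sven: 13:30–14:00.
Single common window of 30 minutes.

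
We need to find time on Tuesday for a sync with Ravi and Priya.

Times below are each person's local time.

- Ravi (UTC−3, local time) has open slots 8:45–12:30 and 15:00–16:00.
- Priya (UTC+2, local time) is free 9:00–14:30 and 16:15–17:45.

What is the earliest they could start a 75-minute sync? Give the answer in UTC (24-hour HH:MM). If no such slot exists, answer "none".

14:15

Ravi → UTC: 11:45–15:30, 18:00–19:00.
Priya → UTC: 07:00–12:30, 14:15–15:45.
Ravi ∩ Priya: 11:45–12:30, 14:15–15:30.
Windows ≥ 75 min: 14:15–15:30.
Earliest such window starts at 14:15.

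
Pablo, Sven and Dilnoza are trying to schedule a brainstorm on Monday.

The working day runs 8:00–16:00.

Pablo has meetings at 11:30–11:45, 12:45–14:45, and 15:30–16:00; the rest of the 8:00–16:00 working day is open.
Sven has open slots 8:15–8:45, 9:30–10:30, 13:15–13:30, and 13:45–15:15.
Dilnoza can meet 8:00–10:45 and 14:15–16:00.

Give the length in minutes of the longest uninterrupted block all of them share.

Pablo free within 08:00–16:00: 08:00–11:30, 11:45–12:45, 14:45–15:30.
Pablo ∩ Sven: 08:15–08:45, 09:30–10:30, 14:45–15:15.
Pablo ∩ Sven ∩ Dilnoza: 08:15–08:45, 09:30–10:30, 14:45–15:15.
Common window lengths: 30, 60, 30 min; longest is 60.

60 minutes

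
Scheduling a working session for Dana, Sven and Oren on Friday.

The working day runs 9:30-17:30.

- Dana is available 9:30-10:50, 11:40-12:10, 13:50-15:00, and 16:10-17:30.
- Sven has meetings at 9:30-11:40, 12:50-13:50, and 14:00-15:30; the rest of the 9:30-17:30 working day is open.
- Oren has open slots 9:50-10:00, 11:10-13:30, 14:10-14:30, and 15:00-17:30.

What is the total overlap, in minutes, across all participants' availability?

110 minutes

Sven free within 09:30–17:30: 11:40–12:50, 13:50–14:00, 15:30–17:30.
Dana ∩ Sven: 11:40–12:10, 13:50–14:00, 16:10–17:30.
Dana ∩ Sven ∩ Oren: 11:40–12:10, 16:10–17:30.
Total common minutes: 30 + 80 = 110.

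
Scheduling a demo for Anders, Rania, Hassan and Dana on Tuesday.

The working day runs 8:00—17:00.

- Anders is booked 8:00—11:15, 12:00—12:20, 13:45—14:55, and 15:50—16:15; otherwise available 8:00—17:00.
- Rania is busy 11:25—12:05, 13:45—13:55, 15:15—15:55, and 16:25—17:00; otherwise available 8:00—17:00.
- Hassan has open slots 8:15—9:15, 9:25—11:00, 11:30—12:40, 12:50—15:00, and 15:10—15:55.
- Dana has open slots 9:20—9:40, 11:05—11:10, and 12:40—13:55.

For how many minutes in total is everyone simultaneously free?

Anders free within 08:00–17:00: 11:15–12:00, 12:20–13:45, 14:55–15:50, 16:15–17:00.
Rania free within 08:00–17:00: 08:00–11:25, 12:05–13:45, 13:55–15:15, 15:55–16:25.
Anders ∩ Rania: 11:15–11:25, 12:20–13:45, 14:55–15:15, 16:15–16:25.
Anders ∩ Rania ∩ Hassan: 12:20–12:40, 12:50–13:45, 14:55–15:00, 15:10–15:15.
Anders ∩ Rania ∩ Hassan ∩ Dana: 12:50–13:45.
Total common minutes: 55.

55 minutes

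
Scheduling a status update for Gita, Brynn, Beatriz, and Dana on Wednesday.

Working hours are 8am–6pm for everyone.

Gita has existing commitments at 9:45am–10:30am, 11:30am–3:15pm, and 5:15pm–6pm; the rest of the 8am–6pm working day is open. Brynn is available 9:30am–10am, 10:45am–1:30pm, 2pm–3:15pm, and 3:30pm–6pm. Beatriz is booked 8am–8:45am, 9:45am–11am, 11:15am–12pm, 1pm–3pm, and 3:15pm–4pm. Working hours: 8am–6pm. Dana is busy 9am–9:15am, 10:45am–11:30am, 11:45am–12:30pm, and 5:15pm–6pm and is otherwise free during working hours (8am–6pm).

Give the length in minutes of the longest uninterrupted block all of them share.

Gita free within 08:00–18:00: 08:00–09:45, 10:30–11:30, 15:15–17:15.
Beatriz free within 08:00–18:00: 08:45–09:45, 11:00–11:15, 12:00–13:00, 15:00–15:15, 16:00–18:00.
Dana free within 08:00–18:00: 08:00–09:00, 09:15–10:45, 11:30–11:45, 12:30–17:15.
Gita ∩ Brynn: 09:30–09:45, 10:45–11:30, 15:30–17:15.
Gita ∩ Brynn ∩ Beatriz: 09:30–09:45, 11:00–11:15, 16:00–17:15.
Gita ∩ Brynn ∩ Beatriz ∩ Dana: 09:30–09:45, 16:00–17:15.
Common window lengths: 15, 75 min; longest is 75.

75 minutes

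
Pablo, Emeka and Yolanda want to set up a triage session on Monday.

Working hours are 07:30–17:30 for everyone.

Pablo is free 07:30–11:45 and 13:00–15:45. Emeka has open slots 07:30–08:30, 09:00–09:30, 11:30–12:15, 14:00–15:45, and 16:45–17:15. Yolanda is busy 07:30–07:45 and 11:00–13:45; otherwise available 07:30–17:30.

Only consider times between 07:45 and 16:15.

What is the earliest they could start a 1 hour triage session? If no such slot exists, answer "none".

Yolanda free within 07:30–17:30: 07:45–11:00, 13:45–17:30.
Pablo ∩ Emeka: 07:30–08:30, 09:00–09:30, 11:30–11:45, 14:00–15:45.
Pablo ∩ Emeka ∩ Yolanda: 07:45–08:30, 09:00–09:30, 14:00–15:45.
Restricted to 07:45–16:15: 07:45–08:30, 09:00–09:30, 14:00–15:45.
Windows ≥ 60 min: 14:00–15:45.
Earliest such window starts at 14:00.

14:00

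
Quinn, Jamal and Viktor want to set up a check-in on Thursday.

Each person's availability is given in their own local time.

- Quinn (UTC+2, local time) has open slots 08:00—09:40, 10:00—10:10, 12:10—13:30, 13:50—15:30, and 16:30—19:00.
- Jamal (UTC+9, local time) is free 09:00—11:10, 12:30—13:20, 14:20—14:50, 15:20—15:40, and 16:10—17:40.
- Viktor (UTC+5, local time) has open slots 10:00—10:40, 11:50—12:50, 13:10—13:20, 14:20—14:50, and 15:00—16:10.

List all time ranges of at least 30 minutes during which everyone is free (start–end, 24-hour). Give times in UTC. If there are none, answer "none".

Quinn → UTC: 06:00–07:40, 08:00–08:10, 10:10–11:30, 11:50–13:30, 14:30–17:00.
Jamal → UTC: 00:00–02:10, 03:30–04:20, 05:20–05:50, 06:20–06:40, 07:10–08:40.
Viktor → UTC: 05:00–05:40, 06:50–07:50, 08:10–08:20, 09:20–09:50, 10:00–11:10.
Quinn ∩ Jamal: 06:20–06:40, 07:10–07:40, 08:00–08:10.
Quinn ∩ Jamal ∩ Viktor: 07:10–07:40.
Windows ≥ 30 min: 07:10–07:40.

07:10–07:40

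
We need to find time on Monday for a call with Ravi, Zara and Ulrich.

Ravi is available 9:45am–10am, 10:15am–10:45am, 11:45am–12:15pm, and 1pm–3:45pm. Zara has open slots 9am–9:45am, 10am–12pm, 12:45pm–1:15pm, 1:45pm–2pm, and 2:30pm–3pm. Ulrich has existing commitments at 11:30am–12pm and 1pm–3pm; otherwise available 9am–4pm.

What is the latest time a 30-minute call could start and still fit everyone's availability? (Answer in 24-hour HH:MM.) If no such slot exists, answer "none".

10:15

Ulrich free within 09:00–16:00: 09:00–11:30, 12:00–13:00, 15:00–16:00.
Ravi ∩ Zara: 10:15–10:45, 11:45–12:00, 13:00–13:15, 13:45–14:00, 14:30–15:00.
Ravi ∩ Zara ∩ Ulrich: 10:15–10:45.
Windows ≥ 30 min: 10:15–10:45.
Latest start in the last window 10:15–10:45 is 10:45 − 30 min = 10:15.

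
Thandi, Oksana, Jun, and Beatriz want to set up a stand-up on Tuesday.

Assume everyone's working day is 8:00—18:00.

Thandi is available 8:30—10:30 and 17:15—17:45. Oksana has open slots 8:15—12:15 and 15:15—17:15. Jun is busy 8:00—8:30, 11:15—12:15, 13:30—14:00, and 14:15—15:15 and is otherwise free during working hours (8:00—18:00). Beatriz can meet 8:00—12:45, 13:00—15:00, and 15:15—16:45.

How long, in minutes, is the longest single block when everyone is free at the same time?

Jun free within 08:00–18:00: 08:30–11:15, 12:15–13:30, 14:00–14:15, 15:15–18:00.
Thandi ∩ Oksana: 08:30–10:30.
Thandi ∩ Oksana ∩ Jun: 08:30–10:30.
Thandi ∩ Oksana ∩ Jun ∩ Beatriz: 08:30–10:30.
Single common window of 120 minutes.

120 minutes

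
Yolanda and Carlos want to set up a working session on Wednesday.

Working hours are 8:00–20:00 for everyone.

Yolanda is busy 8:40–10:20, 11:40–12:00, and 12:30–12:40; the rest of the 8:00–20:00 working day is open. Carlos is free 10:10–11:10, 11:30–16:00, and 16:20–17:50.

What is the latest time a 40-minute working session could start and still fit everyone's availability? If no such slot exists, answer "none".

Yolanda free within 08:00–20:00: 08:00–08:40, 10:20–11:40, 12:00–12:30, 12:40–20:00.
Yolanda ∩ Carlos: 10:20–11:10, 11:30–11:40, 12:00–12:30, 12:40–16:00, 16:20–17:50.
Windows ≥ 40 min: 10:20–11:10, 12:40–16:00, 16:20–17:50.
Latest start in the last window 16:20–17:50 is 17:50 − 40 min = 17:10.

17:10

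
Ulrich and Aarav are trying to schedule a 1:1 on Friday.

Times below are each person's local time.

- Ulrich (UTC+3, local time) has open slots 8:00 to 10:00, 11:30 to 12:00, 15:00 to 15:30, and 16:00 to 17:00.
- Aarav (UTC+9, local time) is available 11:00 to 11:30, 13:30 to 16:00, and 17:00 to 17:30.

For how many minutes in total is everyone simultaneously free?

120 minutes

Ulrich → UTC: 05:00–07:00, 08:30–09:00, 12:00–12:30, 13:00–14:00.
Aarav → UTC: 02:00–02:30, 04:30–07:00, 08:00–08:30.
Ulrich ∩ Aarav: 05:00–07:00.
Total common minutes: 120.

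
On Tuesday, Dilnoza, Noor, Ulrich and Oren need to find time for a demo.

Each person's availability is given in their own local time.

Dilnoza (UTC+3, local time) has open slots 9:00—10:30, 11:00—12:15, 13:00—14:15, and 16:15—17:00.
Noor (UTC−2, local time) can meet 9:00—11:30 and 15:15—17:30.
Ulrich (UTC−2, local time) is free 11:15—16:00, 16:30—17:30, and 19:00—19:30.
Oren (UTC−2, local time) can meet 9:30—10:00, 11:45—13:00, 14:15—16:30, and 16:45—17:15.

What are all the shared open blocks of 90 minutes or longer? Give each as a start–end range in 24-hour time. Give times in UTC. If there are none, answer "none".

Dilnoza → UTC: 06:00–07:30, 08:00–09:15, 10:00–11:15, 13:15–14:00.
Noor → UTC: 11:00–13:30, 17:15–19:30.
Ulrich → UTC: 13:15–18:00, 18:30–19:30, 21:00–21:30.
Oren → UTC: 11:30–12:00, 13:45–15:00, 16:15–18:30, 18:45–19:15.
Dilnoza ∩ Noor: 11:00–11:15, 13:15–13:30.
Dilnoza ∩ Noor ∩ Ulrich: 13:15–13:30.
Dilnoza ∩ Noor ∩ Ulrich ∩ Oren: (none).
Windows ≥ 90 min: (none).

none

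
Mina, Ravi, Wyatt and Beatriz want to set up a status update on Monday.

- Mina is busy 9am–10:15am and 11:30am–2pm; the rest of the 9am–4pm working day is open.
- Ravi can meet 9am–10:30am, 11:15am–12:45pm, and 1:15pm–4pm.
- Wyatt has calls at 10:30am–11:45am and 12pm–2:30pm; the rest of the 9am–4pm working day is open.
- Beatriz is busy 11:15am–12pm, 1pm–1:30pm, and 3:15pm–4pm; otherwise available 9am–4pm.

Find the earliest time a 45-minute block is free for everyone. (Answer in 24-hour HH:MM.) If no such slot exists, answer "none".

14:30

Mina free within 09:00–16:00: 10:15–11:30, 14:00–16:00.
Wyatt free within 09:00–16:00: 09:00–10:30, 11:45–12:00, 14:30–16:00.
Beatriz free within 09:00–16:00: 09:00–11:15, 12:00–13:00, 13:30–15:15.
Mina ∩ Ravi: 10:15–10:30, 11:15–11:30, 14:00–16:00.
Mina ∩ Ravi ∩ Wyatt: 10:15–10:30, 14:30–16:00.
Mina ∩ Ravi ∩ Wyatt ∩ Beatriz: 10:15–10:30, 14:30–15:15.
Windows ≥ 45 min: 14:30–15:15.
Earliest such window starts at 14:30.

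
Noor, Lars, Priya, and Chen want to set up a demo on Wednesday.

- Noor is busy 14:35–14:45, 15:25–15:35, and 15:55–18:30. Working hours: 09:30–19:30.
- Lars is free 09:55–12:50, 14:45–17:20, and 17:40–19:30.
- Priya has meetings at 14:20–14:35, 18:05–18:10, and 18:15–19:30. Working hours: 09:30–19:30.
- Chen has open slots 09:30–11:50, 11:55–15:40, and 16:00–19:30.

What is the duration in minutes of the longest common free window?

Noor free within 09:30–19:30: 09:30–14:35, 14:45–15:25, 15:35–15:55, 18:30–19:30.
Priya free within 09:30–19:30: 09:30–14:20, 14:35–18:05, 18:10–18:15.
Noor ∩ Lars: 09:55–12:50, 14:45–15:25, 15:35–15:55, 18:30–19:30.
Noor ∩ Lars ∩ Priya: 09:55–12:50, 14:45–15:25, 15:35–15:55.
Noor ∩ Lars ∩ Priya ∩ Chen: 09:55–11:50, 11:55–12:50, 14:45–15:25, 15:35–15:40.
Common window lengths: 115, 55, 40, 5 min; longest is 115.

115 minutes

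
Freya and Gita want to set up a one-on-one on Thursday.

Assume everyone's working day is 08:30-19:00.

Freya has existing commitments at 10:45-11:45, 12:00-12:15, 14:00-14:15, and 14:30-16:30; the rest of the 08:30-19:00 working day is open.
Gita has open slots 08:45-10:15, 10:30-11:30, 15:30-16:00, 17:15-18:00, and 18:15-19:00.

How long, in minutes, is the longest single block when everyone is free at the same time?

Freya free within 08:30–19:00: 08:30–10:45, 11:45–12:00, 12:15–14:00, 14:15–14:30, 16:30–19:00.
Freya ∩ Gita: 08:45–10:15, 10:30–10:45, 17:15–18:00, 18:15–19:00.
Common window lengths: 90, 15, 45, 45 min; longest is 90.

90 minutes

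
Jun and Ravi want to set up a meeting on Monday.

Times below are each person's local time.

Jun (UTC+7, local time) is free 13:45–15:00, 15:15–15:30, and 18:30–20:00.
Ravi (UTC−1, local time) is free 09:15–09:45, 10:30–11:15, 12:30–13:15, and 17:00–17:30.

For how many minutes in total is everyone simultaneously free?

45 minutes

Jun → UTC: 06:45–08:00, 08:15–08:30, 11:30–13:00.
Ravi → UTC: 10:15–10:45, 11:30–12:15, 13:30–14:15, 18:00–18:30.
Jun ∩ Ravi: 11:30–12:15.
Total common minutes: 45.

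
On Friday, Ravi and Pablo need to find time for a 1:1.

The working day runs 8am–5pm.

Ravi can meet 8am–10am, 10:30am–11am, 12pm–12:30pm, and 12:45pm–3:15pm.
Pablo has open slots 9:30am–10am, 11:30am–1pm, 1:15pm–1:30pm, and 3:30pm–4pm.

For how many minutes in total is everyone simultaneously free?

90 minutes

Ravi ∩ Pablo: 09:30–10:00, 12:00–12:30, 12:45–13:00, 13:15–13:30.
Total common minutes: 30 + 30 + 15 + 15 = 90.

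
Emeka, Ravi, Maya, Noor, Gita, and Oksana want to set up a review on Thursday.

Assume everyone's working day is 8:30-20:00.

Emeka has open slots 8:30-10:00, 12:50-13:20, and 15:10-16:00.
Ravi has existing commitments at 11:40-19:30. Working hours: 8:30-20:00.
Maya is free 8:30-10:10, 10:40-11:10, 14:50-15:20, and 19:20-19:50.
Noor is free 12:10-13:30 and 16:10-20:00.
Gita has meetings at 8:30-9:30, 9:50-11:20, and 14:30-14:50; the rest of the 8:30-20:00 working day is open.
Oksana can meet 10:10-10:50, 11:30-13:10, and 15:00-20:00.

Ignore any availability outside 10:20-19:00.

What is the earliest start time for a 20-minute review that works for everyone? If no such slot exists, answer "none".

Ravi free within 08:30–20:00: 08:30–11:40, 19:30–20:00.
Gita free within 08:30–20:00: 09:30–09:50, 11:20–14:30, 14:50–20:00.
Emeka ∩ Ravi: 08:30–10:00.
Emeka ∩ Ravi ∩ Maya: 08:30–10:00.
Emeka ∩ Ravi ∩ Maya ∩ Noor: (none).
Emeka ∩ Ravi ∩ Maya ∩ Noor ∩ Gita: (none).
Emeka ∩ Ravi ∩ Maya ∩ Noor ∩ Gita ∩ Oksana: (none).
Restricted to 10:20–19:00: (none).
Windows ≥ 20 min: (none).

none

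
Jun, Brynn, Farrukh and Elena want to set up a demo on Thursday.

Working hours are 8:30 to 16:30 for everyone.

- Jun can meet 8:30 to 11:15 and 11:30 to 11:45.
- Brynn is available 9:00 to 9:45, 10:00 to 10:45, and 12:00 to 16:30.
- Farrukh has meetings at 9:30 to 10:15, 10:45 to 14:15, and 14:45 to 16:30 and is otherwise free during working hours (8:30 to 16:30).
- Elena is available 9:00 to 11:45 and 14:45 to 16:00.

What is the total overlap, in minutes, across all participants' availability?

Farrukh free within 08:30–16:30: 08:30–09:30, 10:15–10:45, 14:15–14:45.
Jun ∩ Brynn: 09:00–09:45, 10:00–10:45.
Jun ∩ Brynn ∩ Farrukh: 09:00–09:30, 10:15–10:45.
Jun ∩ Brynn ∩ Farrukh ∩ Elena: 09:00–09:30, 10:15–10:45.
Total common minutes: 30 + 30 = 60.

60 minutes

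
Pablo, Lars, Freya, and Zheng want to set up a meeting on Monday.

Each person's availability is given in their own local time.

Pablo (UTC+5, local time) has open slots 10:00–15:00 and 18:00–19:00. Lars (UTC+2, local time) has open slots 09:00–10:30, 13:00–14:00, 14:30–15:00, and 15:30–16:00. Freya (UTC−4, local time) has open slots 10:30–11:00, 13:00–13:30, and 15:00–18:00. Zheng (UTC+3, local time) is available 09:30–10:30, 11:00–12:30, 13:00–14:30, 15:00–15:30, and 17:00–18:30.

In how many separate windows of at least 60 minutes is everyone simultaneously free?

Pablo → UTC: 05:00–10:00, 13:00–14:00.
Lars → UTC: 07:00–08:30, 11:00–12:00, 12:30–13:00, 13:30–14:00.
Freya → UTC: 14:30–15:00, 17:00–17:30, 19:00–22:00.
Zheng → UTC: 06:30–07:30, 08:00–09:30, 10:00–11:30, 12:00–12:30, 14:00–15:30.
Pablo ∩ Lars: 07:00–08:30, 13:30–14:00.
Pablo ∩ Lars ∩ Freya: (none).
Pablo ∩ Lars ∩ Freya ∩ Zheng: (none).
Windows ≥ 60 min: (none).
That's 0 windows.

0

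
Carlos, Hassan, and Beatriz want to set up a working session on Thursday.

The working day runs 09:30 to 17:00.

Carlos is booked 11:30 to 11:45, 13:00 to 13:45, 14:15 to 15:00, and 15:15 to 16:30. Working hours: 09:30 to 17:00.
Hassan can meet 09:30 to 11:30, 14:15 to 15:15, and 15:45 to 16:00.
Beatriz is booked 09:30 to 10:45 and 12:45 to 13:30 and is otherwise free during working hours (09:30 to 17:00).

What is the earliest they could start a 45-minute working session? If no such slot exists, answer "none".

Carlos free within 09:30–17:00: 09:30–11:30, 11:45–13:00, 13:45–14:15, 15:00–15:15, 16:30–17:00.
Beatriz free within 09:30–17:00: 10:45–12:45, 13:30–17:00.
Carlos ∩ Hassan: 09:30–11:30, 15:00–15:15.
Carlos ∩ Hassan ∩ Beatriz: 10:45–11:30, 15:00–15:15.
Windows ≥ 45 min: 10:45–11:30.
Earliest such window starts at 10:45.

10:45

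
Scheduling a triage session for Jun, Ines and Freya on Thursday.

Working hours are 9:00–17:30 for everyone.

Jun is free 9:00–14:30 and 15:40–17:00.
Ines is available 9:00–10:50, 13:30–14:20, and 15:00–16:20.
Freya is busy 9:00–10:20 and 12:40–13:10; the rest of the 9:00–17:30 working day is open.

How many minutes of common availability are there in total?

120 minutes

Freya free within 09:00–17:30: 10:20–12:40, 13:10–17:30.
Jun ∩ Ines: 09:00–10:50, 13:30–14:20, 15:40–16:20.
Jun ∩ Ines ∩ Freya: 10:20–10:50, 13:30–14:20, 15:40–16:20.
Total common minutes: 30 + 50 + 40 = 120.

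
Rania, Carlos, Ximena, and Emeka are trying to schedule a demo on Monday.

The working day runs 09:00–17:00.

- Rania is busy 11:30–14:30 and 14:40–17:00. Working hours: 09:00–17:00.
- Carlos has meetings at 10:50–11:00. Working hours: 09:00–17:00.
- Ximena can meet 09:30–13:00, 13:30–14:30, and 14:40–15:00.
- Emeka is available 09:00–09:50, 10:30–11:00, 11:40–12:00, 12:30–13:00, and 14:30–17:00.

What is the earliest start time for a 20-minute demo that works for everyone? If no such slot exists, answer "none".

09:30

Rania free within 09:00–17:00: 09:00–11:30, 14:30–14:40.
Carlos free within 09:00–17:00: 09:00–10:50, 11:00–17:00.
Rania ∩ Carlos: 09:00–10:50, 11:00–11:30, 14:30–14:40.
Rania ∩ Carlos ∩ Ximena: 09:30–10:50, 11:00–11:30.
Rania ∩ Carlos ∩ Ximena ∩ Emeka: 09:30–09:50, 10:30–10:50.
Windows ≥ 20 min: 09:30–09:50, 10:30–10:50.
Earliest such window starts at 09:30.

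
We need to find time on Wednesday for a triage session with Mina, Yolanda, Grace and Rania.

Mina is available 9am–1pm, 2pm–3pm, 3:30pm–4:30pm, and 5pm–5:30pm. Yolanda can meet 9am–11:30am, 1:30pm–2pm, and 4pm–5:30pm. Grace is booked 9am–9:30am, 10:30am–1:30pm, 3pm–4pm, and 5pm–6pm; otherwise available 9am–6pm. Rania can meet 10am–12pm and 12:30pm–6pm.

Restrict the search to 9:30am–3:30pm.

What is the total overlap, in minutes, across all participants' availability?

30 minutes

Grace free within 09:00–18:00: 09:30–10:30, 13:30–15:00, 16:00–17:00.
Mina ∩ Yolanda: 09:00–11:30, 16:00–16:30, 17:00–17:30.
Mina ∩ Yolanda ∩ Grace: 09:30–10:30, 16:00–16:30.
Mina ∩ Yolanda ∩ Grace ∩ Rania: 10:00–10:30, 16:00–16:30.
Restricted to 09:30–15:30: 10:00–10:30.
Total common minutes: 30.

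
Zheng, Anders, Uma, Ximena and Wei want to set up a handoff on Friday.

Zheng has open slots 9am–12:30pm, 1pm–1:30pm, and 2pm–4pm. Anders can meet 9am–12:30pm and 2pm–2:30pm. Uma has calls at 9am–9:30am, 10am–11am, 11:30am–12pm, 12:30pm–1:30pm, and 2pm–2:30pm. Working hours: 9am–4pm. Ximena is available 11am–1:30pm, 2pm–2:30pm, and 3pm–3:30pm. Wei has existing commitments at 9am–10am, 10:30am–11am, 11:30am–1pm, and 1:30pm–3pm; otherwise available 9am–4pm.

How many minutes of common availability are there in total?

Uma free within 09:00–16:00: 09:30–10:00, 11:00–11:30, 12:00–12:30, 13:30–14:00, 14:30–16:00.
Wei free within 09:00–16:00: 10:00–10:30, 11:00–11:30, 13:00–13:30, 15:00–16:00.
Zheng ∩ Anders: 09:00–12:30, 14:00–14:30.
Zheng ∩ Anders ∩ Uma: 09:30–10:00, 11:00–11:30, 12:00–12:30.
Zheng ∩ Anders ∩ Uma ∩ Ximena: 11:00–11:30, 12:00–12:30.
Zheng ∩ Anders ∩ Uma ∩ Ximena ∩ Wei: 11:00–11:30.
Total common minutes: 30.

30 minutes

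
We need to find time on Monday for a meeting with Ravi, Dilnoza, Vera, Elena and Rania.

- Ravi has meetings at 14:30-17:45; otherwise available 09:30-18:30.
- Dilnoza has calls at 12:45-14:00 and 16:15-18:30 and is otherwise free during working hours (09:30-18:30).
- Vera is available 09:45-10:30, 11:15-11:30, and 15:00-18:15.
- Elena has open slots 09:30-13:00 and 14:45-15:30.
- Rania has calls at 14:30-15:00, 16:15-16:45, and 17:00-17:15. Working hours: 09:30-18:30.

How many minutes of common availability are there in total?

Ravi free within 09:30–18:30: 09:30–14:30, 17:45–18:30.
Dilnoza free within 09:30–18:30: 09:30–12:45, 14:00–16:15.
Rania free within 09:30–18:30: 09:30–14:30, 15:00–16:15, 16:45–17:00, 17:15–18:30.
Ravi ∩ Dilnoza: 09:30–12:45, 14:00–14:30.
Ravi ∩ Dilnoza ∩ Vera: 09:45–10:30, 11:15–11:30.
Ravi ∩ Dilnoza ∩ Vera ∩ Elena: 09:45–10:30, 11:15–11:30.
Ravi ∩ Dilnoza ∩ Vera ∩ Elena ∩ Rania: 09:45–10:30, 11:15–11:30.
Total common minutes: 45 + 15 = 60.

60 minutes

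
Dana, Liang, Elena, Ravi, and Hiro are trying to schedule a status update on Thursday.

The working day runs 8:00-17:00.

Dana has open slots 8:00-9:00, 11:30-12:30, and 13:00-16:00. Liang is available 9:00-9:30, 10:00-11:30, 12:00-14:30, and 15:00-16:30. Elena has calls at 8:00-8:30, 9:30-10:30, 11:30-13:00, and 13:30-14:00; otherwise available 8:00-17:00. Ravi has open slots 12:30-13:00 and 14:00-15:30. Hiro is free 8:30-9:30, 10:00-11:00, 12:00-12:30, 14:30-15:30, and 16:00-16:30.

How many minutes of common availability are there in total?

Elena free within 08:00–17:00: 08:30–09:30, 10:30–11:30, 13:00–13:30, 14:00–17:00.
Dana ∩ Liang: 12:00–12:30, 13:00–14:30, 15:00–16:00.
Dana ∩ Liang ∩ Elena: 13:00–13:30, 14:00–14:30, 15:00–16:00.
Dana ∩ Liang ∩ Elena ∩ Ravi: 14:00–14:30, 15:00–15:30.
Dana ∩ Liang ∩ Elena ∩ Ravi ∩ Hiro: 15:00–15:30.
Total common minutes: 30.

30 minutes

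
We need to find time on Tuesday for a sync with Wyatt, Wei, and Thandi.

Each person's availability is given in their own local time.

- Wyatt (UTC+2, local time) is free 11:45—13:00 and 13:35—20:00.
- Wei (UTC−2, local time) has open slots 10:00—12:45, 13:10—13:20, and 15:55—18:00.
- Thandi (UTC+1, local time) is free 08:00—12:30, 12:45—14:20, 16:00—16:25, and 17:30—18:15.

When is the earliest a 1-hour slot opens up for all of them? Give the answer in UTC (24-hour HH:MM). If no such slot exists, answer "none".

Wyatt → UTC: 09:45–11:00, 11:35–18:00.
Wei → UTC: 12:00–14:45, 15:10–15:20, 17:55–20:00.
Thandi → UTC: 07:00–11:30, 11:45–13:20, 15:00–15:25, 16:30–17:15.
Wyatt ∩ Wei: 12:00–14:45, 15:10–15:20, 17:55–18:00.
Wyatt ∩ Wei ∩ Thandi: 12:00–13:20, 15:10–15:20.
Windows ≥ 60 min: 12:00–13:20.
Earliest such window starts at 12:00.

12:00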